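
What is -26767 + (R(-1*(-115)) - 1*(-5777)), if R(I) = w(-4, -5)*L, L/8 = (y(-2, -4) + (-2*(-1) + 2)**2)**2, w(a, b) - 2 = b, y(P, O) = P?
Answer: -25694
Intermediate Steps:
w(a, b) = 2 + b
L = 1568 (L = 8*(-2 + (-2*(-1) + 2)**2)**2 = 8*(-2 + (2 + 2)**2)**2 = 8*(-2 + 4**2)**2 = 8*(-2 + 16)**2 = 8*14**2 = 8*196 = 1568)
R(I) = -4704 (R(I) = (2 - 5)*1568 = -3*1568 = -4704)
-26767 + (R(-1*(-115)) - 1*(-5777)) = -26767 + (-4704 - 1*(-5777)) = -26767 + (-4704 + 5777) = -26767 + 1073 = -25694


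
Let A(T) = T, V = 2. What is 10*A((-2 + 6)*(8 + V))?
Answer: 400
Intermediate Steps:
10*A((-2 + 6)*(8 + V)) = 10*((-2 + 6)*(8 + 2)) = 10*(4*10) = 10*40 = 400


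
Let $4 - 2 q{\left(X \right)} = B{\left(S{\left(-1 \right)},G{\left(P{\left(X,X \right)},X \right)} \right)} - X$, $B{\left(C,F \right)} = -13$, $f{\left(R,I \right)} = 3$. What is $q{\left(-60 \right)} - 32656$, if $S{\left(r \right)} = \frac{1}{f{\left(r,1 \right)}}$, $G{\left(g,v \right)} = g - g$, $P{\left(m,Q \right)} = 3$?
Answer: $- \frac{65355}{2} \approx -32678.0$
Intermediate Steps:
$G{\left(g,v \right)} = 0$
$S{\left(r \right)} = \frac{1}{3}$
$q{\left(X \right)} = \frac{17}{2} + \frac{X}{2}$ ($q{\left(X \right)} = 2 - \frac{-13 - X}{2} = 2 + \left(\frac{13}{2} + \frac{X}{2}\right) = \frac{17}{2} + \frac{X}{2}$)
$q{\left(-60 \right)} - 32656 = \left(\frac{17}{2} + \frac{1}{2} \left(-60\right)\right) - 32656 = \left(\frac{17}{2} - 30\right) - 32656 = - \frac{43}{2} - 32656 = - \frac{65355}{2}$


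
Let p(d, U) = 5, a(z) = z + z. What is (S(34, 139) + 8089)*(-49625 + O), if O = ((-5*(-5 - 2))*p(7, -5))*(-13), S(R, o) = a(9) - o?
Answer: -413539200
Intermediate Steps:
a(z) = 2*z
S(R, o) = 18 - o (S(R, o) = 2*9 - o = 18 - o)
O = -2275 (O = (-5*(-5 - 2)*5)*(-13) = (-5*(-7)*5)*(-13) = (35*5)*(-13) = 175*(-13) = -2275)
(S(34, 139) + 8089)*(-49625 + O) = ((18 - 1*139) + 8089)*(-49625 - 2275) = ((18 - 139) + 8089)*(-51900) = (-121 + 8089)*(-51900) = 7968*(-51900) = -413539200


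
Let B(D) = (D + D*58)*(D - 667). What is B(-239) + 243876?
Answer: 13019382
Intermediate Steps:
B(D) = 59*D*(-667 + D) (B(D) = (D + 58*D)*(-667 + D) = (59*D)*(-667 + D) = 59*D*(-667 + D))
B(-239) + 243876 = 59*(-239)*(-667 - 239) + 243876 = 59*(-239)*(-906) + 243876 = 12775506 + 243876 = 13019382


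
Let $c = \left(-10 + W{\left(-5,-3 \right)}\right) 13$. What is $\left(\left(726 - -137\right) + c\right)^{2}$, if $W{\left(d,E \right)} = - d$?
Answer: $636804$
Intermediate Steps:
$c = -65$ ($c = \left(-10 - -5\right) 13 = \left(-10 + 5\right) 13 = \left(-5\right) 13 = -65$)
$\left(\left(726 - -137\right) + c\right)^{2} = \left(\left(726 - -137\right) - 65\right)^{2} = \left(\left(726 + 137\right) - 65\right)^{2} = \left(863 - 65\right)^{2} = 798^{2} = 636804$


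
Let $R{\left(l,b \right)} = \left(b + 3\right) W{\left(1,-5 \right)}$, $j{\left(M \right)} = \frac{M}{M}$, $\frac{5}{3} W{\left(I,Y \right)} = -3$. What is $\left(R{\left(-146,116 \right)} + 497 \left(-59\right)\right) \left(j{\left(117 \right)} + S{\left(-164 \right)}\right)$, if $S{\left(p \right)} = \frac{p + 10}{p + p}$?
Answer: $- \frac{17796163}{410} \approx -43405.0$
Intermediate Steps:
$W{\left(I,Y \right)} = - \frac{9}{5}$ ($W{\left(I,Y \right)} = \frac{3}{5} \left(-3\right) = - \frac{9}{5}$)
$j{\left(M \right)} = 1$
$R{\left(l,b \right)} = - \frac{27}{5} - \frac{9 b}{5}$ ($R{\left(l,b \right)} = \left(b + 3\right) \left(- \frac{9}{5}\right) = \left(3 + b\right) \left(- \frac{9}{5}\right) = - \frac{27}{5} - \frac{9 b}{5}$)
$S{\left(p \right)} = \frac{10 + p}{2 p}$
$\left(R{\left(-146,116 \right)} + 497 \left(-59\right)\right) \left(j{\left(117 \right)} + S{\left(-164 \right)}\right) = \left(\left(- \frac{27}{5} - \frac{1044}{5}\right) + 497 \left(-59\right)\right) \left(1 + \frac{10 - 164}{2 \left(-164\right)}\right) = \left(\left(- \frac{27}{5} - \frac{1044}{5}\right) - 29323\right) \left(1 + \frac{1}{2} \left(- \frac{1}{164}\right) \left(-154\right)\right) = \left(- \frac{1071}{5} - 29323\right) \left(1 + \frac{77}{164}\right) = \left(- \frac{147686}{5}\right) \frac{241}{164} = - \frac{17796163}{410}$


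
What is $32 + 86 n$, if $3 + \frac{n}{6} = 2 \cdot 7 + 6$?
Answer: $8804$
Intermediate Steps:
$n = 102$ ($n = -18 + 6 \left(2 \cdot 7 + 6\right) = -18 + 6 \left(14 + 6\right) = -18 + 6 \cdot 20 = -18 + 120 = 102$)
$32 + 86 n = 32 + 86 \cdot 102 = 32 + 8772 = 8804$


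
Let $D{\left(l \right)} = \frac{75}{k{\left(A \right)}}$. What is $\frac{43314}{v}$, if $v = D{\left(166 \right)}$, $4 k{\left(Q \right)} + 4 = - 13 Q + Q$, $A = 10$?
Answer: $- \frac{447578}{25} \approx -17903.0$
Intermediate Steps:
$k{\left(Q \right)} = -1 - 3 Q$ ($k{\left(Q \right)} = -1 + \frac{- 13 Q + Q}{4} = -1 + \frac{\left(-12\right) Q}{4} = -1 - 3 Q$)
$D{\left(l \right)} = - \frac{75}{31}$ ($D{\left(l \right)} = \frac{75}{-1 - 30} = \frac{75}{-31} = 75 \left(- \frac{1}{31}\right) = - \frac{75}{31}$)
$v = - \frac{75}{31} \approx -2.4194$
$\frac{43314}{v} = \frac{43314}{- \frac{75}{31}} = 43314 \left(- \frac{31}{75}\right) = - \frac{447578}{25}$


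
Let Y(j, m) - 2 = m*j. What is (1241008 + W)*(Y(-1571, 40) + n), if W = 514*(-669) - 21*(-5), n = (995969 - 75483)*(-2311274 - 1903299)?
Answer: -3480829813778265052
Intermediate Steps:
n = -3879455442478 (n = 920486*(-4214573) = -3879455442478)
Y(j, m) = 2 + j*m (Y(j, m) = 2 + m*j = 2 + j*m)
W = -343761 (W = -343866 + 105 = -343761)
(1241008 + W)*(Y(-1571, 40) + n) = (1241008 - 343761)*((2 - 1571*40) - 3879455442478) = 897247*((2 - 62840) - 3879455442478) = 897247*(-62838 - 3879455442478) = 897247*(-3879455505316) = -3480829813778265052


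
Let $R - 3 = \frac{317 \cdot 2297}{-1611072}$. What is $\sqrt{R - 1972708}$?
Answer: $\frac{i \sqrt{8889342938591473}}{67128} \approx 1404.5 i$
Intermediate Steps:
$R = \frac{4105067}{1611072}$ ($R = 3 + \frac{317 \cdot 2297}{-1611072} = 3 + 728149 \left(- \frac{1}{1611072}\right) = 3 - \frac{728149}{1611072} = \frac{4105067}{1611072} \approx 2.548$)
$\sqrt{R - 1972708} = \sqrt{\frac{4105067}{1611072} - 1972708} = \sqrt{- \frac{3178170517909}{1611072}} = \frac{i \sqrt{8889342938591473}}{67128}$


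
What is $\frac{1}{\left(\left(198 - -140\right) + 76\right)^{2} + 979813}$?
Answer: $\frac{1}{1151209} \approx 8.6865 \cdot 10^{-7}$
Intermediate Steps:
$\frac{1}{\left(\left(198 - -140\right) + 76\right)^{2} + 979813} = \frac{1}{\left(\left(198 + 140\right) + 76\right)^{2} + 979813} = \frac{1}{\left(338 + 76\right)^{2} + 979813} = \frac{1}{414^{2} + 979813} = \frac{1}{171396 + 979813} = \frac{1}{1151209}$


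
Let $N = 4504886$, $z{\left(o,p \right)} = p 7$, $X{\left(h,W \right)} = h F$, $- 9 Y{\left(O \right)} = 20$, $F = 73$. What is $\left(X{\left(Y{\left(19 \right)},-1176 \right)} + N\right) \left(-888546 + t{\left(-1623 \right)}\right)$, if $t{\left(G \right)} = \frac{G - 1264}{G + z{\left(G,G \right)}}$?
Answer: $- \frac{233867026557909889}{58428} \approx -4.0027 \cdot 10^{12}$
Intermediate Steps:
$Y{\left(O \right)} = - \frac{20}{9}$ ($Y{\left(O \right)} = \left(- \frac{1}{9}\right) 20 = - \frac{20}{9}$)
$X{\left(h,W \right)} = 73 h$ ($X{\left(h,W \right)} = h 73 = 73 h$)
$z{\left(o,p \right)} = 7 p$
$t{\left(G \right)} = \frac{-1264 + G}{8 G}$ ($t{\left(G \right)} = \frac{G - 1264}{G + 7 G} = \frac{-1264 + G}{8 G}$)
$\left(X{\left(Y{\left(19 \right)},-1176 \right)} + N\right) \left(-888546 + t{\left(-1623 \right)}\right) = \left(73 \left(- \frac{20}{9}\right) + 4504886\right) \left(-888546 + \frac{-1264 - 1623}{8 \left(-1623\right)}\right) = \left(- \frac{1460}{9} + 4504886\right) \left(-888546 + \frac{1}{8} \left(- \frac{1}{1623}\right) \left(-2887\right)\right) = \frac{40542514 \left(-888546 + \frac{2887}{12984}\right)}{9} = \frac{40542514}{9} \left(- \frac{11536878377}{12984}\right) = - \frac{233867026557909889}{58428}$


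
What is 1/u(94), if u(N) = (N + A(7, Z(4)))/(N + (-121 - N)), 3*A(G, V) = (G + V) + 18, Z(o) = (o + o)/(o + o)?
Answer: -33/28 ≈ -1.1786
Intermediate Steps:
Z(o) = 1 (Z(o) = (2*o)/((2*o)) = (2*o)*(1/(2*o)) = 1)
A(G, V) = 6 + G/3 + V/3 (A(G, V) = ((G + V) + 18)/3 = (18 + G + V)/3 = 6 + G/3 + V/3)
u(N) = -26/363 - N/121 (u(N) = (N + (6 + (⅓)*7 + (⅓)*1))/(N + (-121 - N)) = (N + (6 + 7/3 + ⅓))/(-121) = (N + 26/3)*(-1/121) = (26/3 + N)*(-1/121) = -26/363 - N/121)
1/u(94) = 1/(-26/363 - 1/121*94) = 1/(-26/363 - 94/121) = 1/(-28/33) = -33/28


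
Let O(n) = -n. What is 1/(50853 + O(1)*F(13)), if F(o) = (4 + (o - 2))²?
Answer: 1/50628 ≈ 1.9752e-5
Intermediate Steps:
F(o) = (2 + o)² (F(o) = (4 + (-2 + o))² = (2 + o)²)
1/(50853 + O(1)*F(13)) = 1/(50853 + (-1*1)*(2 + 13)²) = 1/(50853 - 1*15²) = 1/(50853 - 1*225) = 1/(50853 - 225) = 1/50628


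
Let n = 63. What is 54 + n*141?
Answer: 8937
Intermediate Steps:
54 + n*141 = 54 + 63*141 = 54 + 8883 = 8937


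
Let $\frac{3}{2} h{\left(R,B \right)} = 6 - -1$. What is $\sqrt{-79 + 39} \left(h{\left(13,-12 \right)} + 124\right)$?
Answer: $\frac{772 i \sqrt{10}}{3} \approx 813.76 i$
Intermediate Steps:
$h{\left(R,B \right)} = \frac{14}{3}$ ($h{\left(R,B \right)} = \frac{2 \left(6 - -1\right)}{3} = \frac{2 \left(6 + 1\right)}{3} = \frac{2}{3} \cdot 7 = \frac{14}{3}$)
$\sqrt{-79 + 39} \left(h{\left(13,-12 \right)} + 124\right) = \sqrt{-79 + 39} \left(\frac{14}{3} + 124\right) = \sqrt{-40} \cdot \frac{386}{3} = 2 i \sqrt{10} \cdot \frac{386}{3} = \frac{772 i \sqrt{10}}{3}$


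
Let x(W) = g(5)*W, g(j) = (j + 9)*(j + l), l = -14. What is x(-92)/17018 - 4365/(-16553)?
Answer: 133082973/140849477 ≈ 0.94486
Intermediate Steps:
g(j) = (-14 + j)*(9 + j) (g(j) = (j + 9)*(j - 14) = (9 + j)*(-14 + j) = (-14 + j)*(9 + j))
x(W) = -126*W (x(W) = (-126 + 5² - 5*5)*W = (-126 + 25 - 25)*W = -126*W)
x(-92)/17018 - 4365/(-16553) = -126*(-92)/17018 - 4365/(-16553) = 11592*(1/17018) - 4365*(-1/16553) = 5796/8509 + 4365/16553 = 133082973/140849477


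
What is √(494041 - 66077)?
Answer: 2*√106991 ≈ 654.19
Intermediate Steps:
√(494041 - 66077) = √427964 = 2*√106991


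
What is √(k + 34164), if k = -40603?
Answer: I*√6439 ≈ 80.243*I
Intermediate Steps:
√(k + 34164) = √(-40603 + 34164) = √(-6439) = I*√6439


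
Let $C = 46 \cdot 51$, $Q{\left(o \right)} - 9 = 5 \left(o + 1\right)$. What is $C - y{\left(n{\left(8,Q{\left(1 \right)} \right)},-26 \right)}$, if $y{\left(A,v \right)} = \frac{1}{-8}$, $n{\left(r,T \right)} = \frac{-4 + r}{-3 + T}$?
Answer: $\frac{18769}{8} \approx 2346.1$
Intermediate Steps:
$Q{\left(o \right)} = 14 + 5 o$ ($Q{\left(o \right)} = 9 + 5 \left(o + 1\right) = 9 + 5 \left(1 + o\right) = 9 + \left(5 + 5 o\right) = 14 + 5 o$)
$C = 2346$
$n{\left(r,T \right)} = \frac{-4 + r}{-3 + T}$
$y{\left(A,v \right)} = - \frac{1}{8}$
$C - y{\left(n{\left(8,Q{\left(1 \right)} \right)},-26 \right)} = 2346 - - \frac{1}{8} = 2346 + \frac{1}{8} = \frac{18769}{8}$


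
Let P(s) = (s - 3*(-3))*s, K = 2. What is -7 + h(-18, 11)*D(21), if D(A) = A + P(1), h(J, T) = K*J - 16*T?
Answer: -6579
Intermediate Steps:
h(J, T) = -16*T + 2*J (h(J, T) = 2*J - 16*T = -16*T + 2*J)
P(s) = s*(9 + s) (P(s) = (s + 9)*s = (9 + s)*s = s*(9 + s))
D(A) = 10 + A (D(A) = A + 1*(9 + 1) = A + 1*10 = A + 10 = 10 + A)
-7 + h(-18, 11)*D(21) = -7 + (-16*11 + 2*(-18))*(10 + 21) = -7 + (-176 - 36)*31 = -7 - 212*31 = -7 - 6572 = -6579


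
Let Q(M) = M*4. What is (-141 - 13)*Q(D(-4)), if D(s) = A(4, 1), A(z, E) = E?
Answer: -616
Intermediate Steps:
D(s) = 1
Q(M) = 4*M
(-141 - 13)*Q(D(-4)) = (-141 - 13)*(4*1) = -154*4 = -616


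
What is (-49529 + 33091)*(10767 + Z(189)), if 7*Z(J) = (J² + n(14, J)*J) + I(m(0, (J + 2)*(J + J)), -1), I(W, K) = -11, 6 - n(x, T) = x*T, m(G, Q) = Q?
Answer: 6375987878/7 ≈ 9.1086e+8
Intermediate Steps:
n(x, T) = 6 - T*x (n(x, T) = 6 - x*T = 6 - T*x)
Z(J) = -11/7 + J²/7 + J*(6 - 14*J)/7 (Z(J) = ((J² + (6 - 1*J*14)*J) - 11)/7 = ((J² + (6 - 14*J)*J) - 11)/7 = ((J² + J*(6 - 14*J)) - 11)/7 = (-11 + J² + J*(6 - 14*J))/7 = -11/7 + J²/7 + J*(6 - 14*J)/7)
(-49529 + 33091)*(10767 + Z(189)) = (-49529 + 33091)*(10767 + (-11/7 - 13/7*189² + (6/7)*189)) = -16438*(10767 + (-11/7 - 13/7*35721 + 162)) = -16438*(10767 + (-11/7 - 66339 + 162)) = -16438*(10767 - 463250/7) = -16438*(-387881/7) = 6375987878/7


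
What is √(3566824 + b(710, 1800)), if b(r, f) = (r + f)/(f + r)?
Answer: 5*√142673 ≈ 1888.6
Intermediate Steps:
b(r, f) = 1 (b(r, f) = (f + r)/(f + r) = 1)
√(3566824 + b(710, 1800)) = √(3566824 + 1) = √3566825 = 5*√142673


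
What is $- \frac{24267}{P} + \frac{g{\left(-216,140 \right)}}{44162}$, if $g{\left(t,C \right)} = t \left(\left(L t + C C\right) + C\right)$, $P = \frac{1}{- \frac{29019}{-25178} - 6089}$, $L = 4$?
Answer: $\frac{82133351854873797}{555955418} \approx 1.4773 \cdot 10^{8}$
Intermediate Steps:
$P = - \frac{25178}{153279823}$ ($P = \frac{1}{\left(-29019\right) \left(- \frac{1}{25178}\right) - 6089} = \frac{1}{\frac{29019}{25178} - 6089} = \frac{1}{- \frac{153279823}{25178}} = - \frac{25178}{153279823} \approx -0.00016426$)
$g{\left(t,C \right)} = t \left(C + C^{2} + 4 t\right)$ ($g{\left(t,C \right)} = t \left(\left(4 t + C C\right) + C\right) = t \left(\left(4 t + C^{2}\right) + C\right) = t \left(\left(C^{2} + 4 t\right) + C\right) = t \left(C + C^{2} + 4 t\right)$)
$- \frac{24267}{P} + \frac{g{\left(-216,140 \right)}}{44162} = - \frac{24267}{- \frac{25178}{153279823}} + \frac{\left(-216\right) \left(140 + 140^{2} + 4 \left(-216\right)\right)}{44162} = \left(-24267\right) \left(- \frac{153279823}{25178}\right) + - 216 \left(140 + 19600 - 864\right) \frac{1}{44162} = \frac{3719641464741}{25178} + \left(-216\right) 18876 \cdot \frac{1}{44162} = \frac{3719641464741}{25178} - \frac{2038608}{22081} = \frac{82133351854873797}{555955418}$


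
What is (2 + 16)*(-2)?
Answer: -36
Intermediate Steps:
(2 + 16)*(-2) = 18*(-2) = -36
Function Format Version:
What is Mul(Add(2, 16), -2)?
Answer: -36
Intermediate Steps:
Mul(Add(2, 16), -2) = Mul(18, -2) = -36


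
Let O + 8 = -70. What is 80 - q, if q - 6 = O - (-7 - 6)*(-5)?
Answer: 217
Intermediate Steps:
O = -78 (O = -8 - 70 = -78)
q = -137 (q = 6 + (-78 - (-7 - 6)*(-5)) = 6 + (-78 - (-13)*(-5)) = 6 + (-78 - 1*65) = 6 + (-78 - 65) = 6 - 143 = -137)
80 - q = 80 - 1*(-137) = 80 + 137 = 217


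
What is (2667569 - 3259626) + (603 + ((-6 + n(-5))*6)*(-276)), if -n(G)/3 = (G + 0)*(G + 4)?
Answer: -556678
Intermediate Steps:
n(G) = -3*G*(4 + G) (n(G) = -3*(G + 0)*(G + 4) = -3*G*(4 + G))
(2667569 - 3259626) + (603 + ((-6 + n(-5))*6)*(-276)) = (2667569 - 3259626) + (603 + ((-6 - 3*(-5)*(4 - 5))*6)*(-276)) = -592057 + (603 + ((-6 - 3*(-5)*(-1))*6)*(-276)) = -592057 + (603 + ((-6 - 15)*6)*(-276)) = -592057 + (603 - 21*6*(-276)) = -592057 + (603 - 126*(-276)) = -592057 + (603 + 34776) = -592057 + 35379 = -556678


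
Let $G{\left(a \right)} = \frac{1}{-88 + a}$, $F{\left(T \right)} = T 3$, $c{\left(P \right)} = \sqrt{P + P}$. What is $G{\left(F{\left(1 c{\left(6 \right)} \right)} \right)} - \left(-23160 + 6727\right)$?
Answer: $\frac{31370575}{1909} - \frac{3 \sqrt{3}}{3818} \approx 16433.0$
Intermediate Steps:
$c{\left(P \right)} = \sqrt{2} \sqrt{P}$ ($c{\left(P \right)} = \sqrt{2 P} = \sqrt{2} \sqrt{P}$)
$F{\left(T \right)} = 3 T$
$G{\left(F{\left(1 c{\left(6 \right)} \right)} \right)} - \left(-23160 + 6727\right) = \frac{1}{-88 + 3 \cdot 1 \sqrt{2} \sqrt{6}} - \left(-23160 + 6727\right) = \frac{1}{-88 + 3 \cdot 1 \cdot 2 \sqrt{3}} - -16433 = \frac{1}{-88 + 3 \cdot 2 \sqrt{3}} + 16433 = \frac{1}{-88 + 6 \sqrt{3}} + 16433 = 16433 + \frac{1}{-88 + 6 \sqrt{3}}$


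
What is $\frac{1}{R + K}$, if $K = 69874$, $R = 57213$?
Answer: $\frac{1}{127087} \approx 7.8686 \cdot 10^{-6}$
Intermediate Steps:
$\frac{1}{R + K} = \frac{1}{57213 + 69874} = \frac{1}{127087}$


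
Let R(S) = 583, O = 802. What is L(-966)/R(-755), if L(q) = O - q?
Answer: 1768/583 ≈ 3.0326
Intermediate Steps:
L(q) = 802 - q
L(-966)/R(-755) = (802 - 1*(-966))/583 = (802 + 966)*(1/583) = 1768*(1/583) = 1768/583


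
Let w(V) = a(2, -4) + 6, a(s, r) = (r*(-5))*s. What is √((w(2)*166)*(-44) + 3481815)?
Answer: √3145831 ≈ 1773.6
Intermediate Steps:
a(s, r) = -5*r*s (a(s, r) = (-5*r)*s = -5*r*s)
w(V) = 46 (w(V) = -5*(-4)*2 + 6 = 40 + 6 = 46)
√((w(2)*166)*(-44) + 3481815) = √((46*166)*(-44) + 3481815) = √(7636*(-44) + 3481815) = √(-335984 + 3481815) = √3145831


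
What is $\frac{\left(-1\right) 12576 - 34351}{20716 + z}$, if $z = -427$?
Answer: $- \frac{46927}{20289} \approx -2.3129$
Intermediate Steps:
$\frac{\left(-1\right) 12576 - 34351}{20716 + z} = \frac{\left(-1\right) 12576 - 34351}{20716 - 427} = \frac{-12576 - 34351}{20289} = \left(-46927\right) \frac{1}{20289} = - \frac{46927}{20289}$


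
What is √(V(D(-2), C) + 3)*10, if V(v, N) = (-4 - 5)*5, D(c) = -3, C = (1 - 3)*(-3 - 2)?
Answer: 10*I*√42 ≈ 64.807*I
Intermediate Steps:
C = 10 (C = -2*(-5) = 10)
V(v, N) = -45 (V(v, N) = -9*5 = -45)
√(V(D(-2), C) + 3)*10 = √(-45 + 3)*10 = √(-42)*10 = (I*√42)*10 = 10*I*√42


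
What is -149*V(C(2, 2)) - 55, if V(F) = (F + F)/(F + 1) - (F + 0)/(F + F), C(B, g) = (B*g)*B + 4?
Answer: -6645/26 ≈ -255.58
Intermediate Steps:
C(B, g) = 4 + g*B² (C(B, g) = g*B² + 4 = 4 + g*B²)
V(F) = -½ + 2*F/(1 + F) (V(F) = (2*F)/(1 + F) - F/(2*F) = 2*F/(1 + F) - F*1/(2*F) = 2*F/(1 + F) - 1*½ = 2*F/(1 + F) - ½ = -½ + 2*F/(1 + F))
-149*V(C(2, 2)) - 55 = -149*(-1 + 3*(4 + 2*2²))/(2*(1 + (4 + 2*2²))) - 55 = -149*(-1 + 3*(4 + 2*4))/(2*(1 + (4 + 2*4))) - 55 = -149*(-1 + 3*(4 + 8))/(2*(1 + (4 + 8))) - 55 = -149*(-1 + 3*12)/(2*(1 + 12)) - 55 = -149*(-1 + 36)/(2*13) - 55 = -149*35/(2*13) - 55 = -149*35/26 - 55 = -5215/26 - 55 = -6645/26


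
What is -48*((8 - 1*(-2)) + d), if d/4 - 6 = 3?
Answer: -2208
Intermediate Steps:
d = 36 (d = 24 + 4*3 = 24 + 12 = 36)
-48*((8 - 1*(-2)) + d) = -48*((8 - 1*(-2)) + 36) = -48*((8 + 2) + 36) = -48*(10 + 36) = -48*46 = -2208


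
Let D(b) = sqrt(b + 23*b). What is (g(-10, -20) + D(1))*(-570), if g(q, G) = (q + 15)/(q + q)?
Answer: 285/2 - 1140*sqrt(6) ≈ -2649.9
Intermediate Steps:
g(q, G) = (15 + q)/(2*q) (g(q, G) = (15 + q)/((2*q)) = (15 + q)*(1/(2*q)) = (15 + q)/(2*q))
D(b) = 2*sqrt(6)*sqrt(b) (D(b) = sqrt(24*b) = 2*sqrt(6)*sqrt(b))
(g(-10, -20) + D(1))*(-570) = ((1/2)*(15 - 10)/(-10) + 2*sqrt(6)*sqrt(1))*(-570) = ((1/2)*(-1/10)*5 + 2*sqrt(6)*1)*(-570) = (-1/4 + 2*sqrt(6))*(-570) = 285/2 - 1140*sqrt(6)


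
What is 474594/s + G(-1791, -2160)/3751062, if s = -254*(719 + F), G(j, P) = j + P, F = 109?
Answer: -49473957265/21913704204 ≈ -2.2577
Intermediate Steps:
G(j, P) = P + j
s = -210312 (s = -254*(719 + 109) = -254*828 = -210312)
474594/s + G(-1791, -2160)/3751062 = 474594/(-210312) + (-2160 - 1791)/3751062 = 474594*(-1/210312) - 3951*1/3751062 = -79099/35052 - 1317/1250354 = -49473957265/21913704204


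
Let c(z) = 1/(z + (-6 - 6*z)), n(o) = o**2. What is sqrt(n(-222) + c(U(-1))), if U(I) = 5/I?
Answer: sqrt(17791543)/19 ≈ 222.00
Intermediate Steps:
c(z) = 1/(-6 - 5*z)
sqrt(n(-222) + c(U(-1))) = sqrt((-222)**2 - 1/(6 + 5*(5/(-1)))) = sqrt(49284 - 1/(6 + 5*(5*(-1)))) = sqrt(49284 - 1/(6 + 5*(-5))) = sqrt(49284 - 1/(6 - 25)) = sqrt(49284 - 1/(-19)) = sqrt(49284 - 1*(-1/19)) = sqrt(49284 + 1/19) = sqrt(936397/19) = sqrt(17791543)/19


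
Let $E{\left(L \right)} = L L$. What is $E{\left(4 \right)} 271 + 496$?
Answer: $4832$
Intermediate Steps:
$E{\left(L \right)} = L^{2}$
$E{\left(4 \right)} 271 + 496 = 4^{2} \cdot 271 + 496 = 16 \cdot 271 + 496 = 4336 + 496 = 4832$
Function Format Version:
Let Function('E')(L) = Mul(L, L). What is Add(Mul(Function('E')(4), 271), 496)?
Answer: 4832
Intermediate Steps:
Function('E')(L) = Pow(L, 2)
Add(Mul(Function('E')(4), 271), 496) = Add(Mul(Pow(4, 2), 271), 496) = Add(Mul(16, 271), 496) = Add(4336, 496) = 4832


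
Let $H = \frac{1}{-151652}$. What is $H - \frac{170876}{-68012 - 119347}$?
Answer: $\frac{25913499793}{28413367068} \approx 0.91202$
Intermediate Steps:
$H = - \frac{1}{151652} \approx -6.594 \cdot 10^{-6}$
$H - \frac{170876}{-68012 - 119347} = - \frac{1}{151652} - \frac{170876}{-68012 - 119347} = - \frac{1}{151652} - \frac{170876}{-187359} = - \frac{1}{151652} - - \frac{170876}{187359} = - \frac{1}{151652} + \frac{170876}{187359} = \frac{25913499793}{28413367068}$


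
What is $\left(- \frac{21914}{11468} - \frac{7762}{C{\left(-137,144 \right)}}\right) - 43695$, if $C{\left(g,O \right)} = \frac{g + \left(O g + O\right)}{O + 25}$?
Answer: $- \frac{379518022975}{8698478} \approx -43630.0$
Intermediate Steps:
$C{\left(g,O \right)} = \frac{O + g + O g}{25 + O}$ ($C{\left(g,O \right)} = \frac{g + \left(O + O g\right)}{25 + O} = \frac{O + g + O g}{25 + O}$)
$\left(- \frac{21914}{11468} - \frac{7762}{C{\left(-137,144 \right)}}\right) - 43695 = \left(- \frac{21914}{11468} - \frac{7762}{\frac{1}{25 + 144} \left(144 - 137 + 144 \left(-137\right)\right)}\right) - 43695 = \left(\left(-21914\right) \frac{1}{11468} - \frac{7762}{\frac{1}{169} \left(144 - 137 - 19728\right)}\right) - 43695 = \left(- \frac{10957}{5734} - \frac{7762}{\frac{1}{169} \left(-19721\right)}\right) - 43695 = \left(- \frac{10957}{5734} - \frac{7762}{- \frac{1517}{13}}\right) - 43695 = \left(- \frac{10957}{5734} - - \frac{100906}{1517}\right) - 43695 = \left(- \frac{10957}{5734} + \frac{100906}{1517}\right) - 43695 = \frac{561973235}{8698478} - 43695 = - \frac{379518022975}{8698478}$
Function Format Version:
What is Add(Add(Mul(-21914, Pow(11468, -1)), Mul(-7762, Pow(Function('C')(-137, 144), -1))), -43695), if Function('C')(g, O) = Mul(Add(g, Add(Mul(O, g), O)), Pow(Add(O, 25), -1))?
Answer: Rational(-379518022975, 8698478) ≈ -43630.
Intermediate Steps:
Function('C')(g, O) = Mul(Pow(Add(25, O), -1), Add(O, g, Mul(O, g))) (Function('C')(g, O) = Mul(Add(g, Add(O, Mul(O, g))), Pow(Add(25, O), -1)) = Mul(Add(O, g, Mul(O, g)), Pow(Add(25, O), -1)) = Mul(Pow(Add(25, O), -1), Add(O, g, Mul(O, g))))
Add(Add(Mul(-21914, Pow(11468, -1)), Mul(-7762, Pow(Function('C')(-137, 144), -1))), -43695) = Add(Add(Mul(-21914, Pow(11468, -1)), Mul(-7762, Pow(Mul(Pow(Add(25, 144), -1), Add(144, -137, Mul(144, -137))), -1))), -43695) = Add(Add(Mul(-21914, Rational(1, 11468)), Mul(-7762, Pow(Mul(Pow(169, -1), Add(144, -137, -19728)), -1))), -43695) = Add(Add(Rational(-10957, 5734), Mul(-7762, Pow(Mul(Rational(1, 169), -19721), -1))), -43695) = Add(Add(Rational(-10957, 5734), Mul(-7762, Pow(Rational(-1517, 13), -1))), -43695) = Add(Add(Rational(-10957, 5734), Mul(-7762, Rational(-13, 1517))), -43695) = Add(Add(Rational(-10957, 5734), Rational(100906, 1517)), -43695) = Add(Rational(561973235, 8698478), -43695) = Rational(-379518022975, 8698478)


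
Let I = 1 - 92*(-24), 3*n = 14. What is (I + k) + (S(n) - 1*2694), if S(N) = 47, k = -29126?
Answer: -29564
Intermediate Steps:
n = 14/3 (n = (1/3)*14 = 14/3 ≈ 4.6667)
I = 2209 (I = 1 + 2208 = 2209)
(I + k) + (S(n) - 1*2694) = (2209 - 29126) + (47 - 1*2694) = -26917 + (47 - 2694) = -26917 - 2647 = -29564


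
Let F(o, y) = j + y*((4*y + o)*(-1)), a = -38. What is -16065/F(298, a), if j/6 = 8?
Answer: -16065/5596 ≈ -2.8708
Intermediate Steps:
j = 48 (j = 6*8 = 48)
F(o, y) = 48 + y*(-o - 4*y) (F(o, y) = 48 + y*((4*y + o)*(-1)) = 48 + y*((o + 4*y)*(-1)) = 48 + y*(-o - 4*y))
-16065/F(298, a) = -16065/(48 - 4*(-38)² - 1*298*(-38)) = -16065/(48 - 4*1444 + 11324) = -16065/(48 - 5776 + 11324) = -16065/5596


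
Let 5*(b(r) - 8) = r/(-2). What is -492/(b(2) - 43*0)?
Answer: -820/13 ≈ -63.077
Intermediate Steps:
b(r) = 8 - r/10 (b(r) = 8 + (r/(-2))/5 = 8 + (r*(-1/2))/5 = 8 + (-r/2)/5 = 8 - r/10)
-492/(b(2) - 43*0) = -492/((8 - 1/10*2) - 43*0) = -492/((8 - 1/5) + 0) = -492/(39/5 + 0) = -492/39/5 = -492*5/39 = -820/13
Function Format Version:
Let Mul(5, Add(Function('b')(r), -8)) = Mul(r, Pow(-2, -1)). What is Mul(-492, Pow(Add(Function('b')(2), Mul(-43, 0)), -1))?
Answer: Rational(-820, 13) ≈ -63.077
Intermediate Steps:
Function('b')(r) = Add(8, Mul(Rational(-1, 10), r)) (Function('b')(r) = Add(8, Mul(Rational(1, 5), Mul(r, Pow(-2, -1)))) = Add(8, Mul(Rational(1, 5), Mul(r, Rational(-1, 2)))) = Add(8, Mul(Rational(1, 5), Mul(Rational(-1, 2), r))) = Add(8, Mul(Rational(-1, 10), r)))
Mul(-492, Pow(Add(Function('b')(2), Mul(-43, 0)), -1)) = Mul(-492, Pow(Add(Add(8, Mul(Rational(-1, 10), 2)), Mul(-43, 0)), -1)) = Mul(-492, Pow(Add(Add(8, Rational(-1, 5)), 0), -1)) = Mul(-492, Pow(Add(Rational(39, 5), 0), -1)) = Mul(-492, Pow(Rational(39, 5), -1)) = Mul(-492, Rational(5, 39)) = Rational(-820, 13)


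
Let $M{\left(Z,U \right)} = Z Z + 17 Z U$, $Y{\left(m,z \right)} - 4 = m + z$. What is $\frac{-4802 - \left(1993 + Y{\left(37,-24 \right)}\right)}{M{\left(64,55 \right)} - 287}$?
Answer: $- \frac{6812}{63649} \approx -0.10702$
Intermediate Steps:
$Y{\left(m,z \right)} = 4 + m + z$ ($Y{\left(m,z \right)} = 4 + \left(m + z\right) = 4 + m + z$)
$M{\left(Z,U \right)} = Z^{2} + 17 U Z$
$\frac{-4802 - \left(1993 + Y{\left(37,-24 \right)}\right)}{M{\left(64,55 \right)} - 287} = \frac{-4802 - 2010}{64 \left(64 + 17 \cdot 55\right) - 287} = \frac{-4802 - 2010}{64 \left(64 + 935\right) - 287} = \frac{-4802 - 2010}{64 \cdot 999 - 287} = \frac{-4802 - 2010}{63936 - 287} = - \frac{6812}{63649}$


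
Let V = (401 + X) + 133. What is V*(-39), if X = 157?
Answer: -26949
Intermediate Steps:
V = 691 (V = (401 + 157) + 133 = 558 + 133 = 691)
V*(-39) = 691*(-39) = -26949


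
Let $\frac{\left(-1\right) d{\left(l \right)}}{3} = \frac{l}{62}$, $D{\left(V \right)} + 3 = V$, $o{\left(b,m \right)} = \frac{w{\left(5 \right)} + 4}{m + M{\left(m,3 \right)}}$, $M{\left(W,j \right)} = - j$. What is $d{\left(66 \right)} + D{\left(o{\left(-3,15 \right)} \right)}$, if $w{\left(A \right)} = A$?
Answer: $- \frac{675}{124} \approx -5.4436$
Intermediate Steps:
$o{\left(b,m \right)} = \frac{9}{-3 + m}$ ($o{\left(b,m \right)} = \frac{5 + 4}{m - 3} = \frac{9}{m - 3} = \frac{9}{-3 + m}$)
$D{\left(V \right)} = -3 + V$
$d{\left(l \right)} = - \frac{3 l}{62}$ ($d{\left(l \right)} = - 3 \frac{l}{62} = - \frac{3 l}{62}$)
$d{\left(66 \right)} + D{\left(o{\left(-3,15 \right)} \right)} = \left(- \frac{3}{62}\right) 66 - \left(3 - \frac{9}{-3 + 15}\right) = - \frac{99}{31} - \left(3 - \frac{9}{12}\right) = - \frac{99}{31} + \left(-3 + 9 \cdot \frac{1}{12}\right) = - \frac{99}{31} + \left(-3 + \frac{3}{4}\right) = - \frac{99}{31} - \frac{9}{4} = - \frac{675}{124}$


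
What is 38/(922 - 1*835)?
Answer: 38/87 ≈ 0.43678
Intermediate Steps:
38/(922 - 1*835) = 38/(922 - 835) = 38/87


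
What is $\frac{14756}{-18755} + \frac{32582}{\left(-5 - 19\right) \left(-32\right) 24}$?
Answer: $\frac{5469239}{5575680} \approx 0.98091$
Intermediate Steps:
$\frac{14756}{-18755} + \frac{32582}{\left(-5 - 19\right) \left(-32\right) 24} = 14756 \left(- \frac{1}{18755}\right) + \frac{32582}{\left(-5 - 19\right) \left(-32\right) 24} = - \frac{476}{605} + \frac{32582}{\left(-24\right) \left(-32\right) 24} = - \frac{476}{605} + \frac{32582}{768 \cdot 24} = - \frac{476}{605} + \frac{32582}{18432} = - \frac{476}{605} + 32582 \cdot \frac{1}{18432} = - \frac{476}{605} + \frac{16291}{9216} = \frac{5469239}{5575680}$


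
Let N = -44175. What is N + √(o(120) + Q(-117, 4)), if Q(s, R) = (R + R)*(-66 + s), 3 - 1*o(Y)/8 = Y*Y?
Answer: -44175 + 108*I*√10 ≈ -44175.0 + 341.53*I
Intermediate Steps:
o(Y) = 24 - 8*Y² (o(Y) = 24 - 8*Y*Y = 24 - 8*Y²)
Q(s, R) = 2*R*(-66 + s) (Q(s, R) = (2*R)*(-66 + s) = 2*R*(-66 + s))
N + √(o(120) + Q(-117, 4)) = -44175 + √((24 - 8*120²) + 2*4*(-66 - 117)) = -44175 + √((24 - 8*14400) + 2*4*(-183)) = -44175 + √((24 - 115200) - 1464) = -44175 + √(-115176 - 1464) = -44175 + √(-116640) = -44175 + 108*I*√10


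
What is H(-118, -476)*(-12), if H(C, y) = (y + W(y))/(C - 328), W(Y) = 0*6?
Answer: -2856/223 ≈ -12.807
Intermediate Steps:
W(Y) = 0
H(C, y) = y/(-328 + C) (H(C, y) = (y + 0)/(C - 328) = y/(-328 + C))
H(-118, -476)*(-12) = -476/(-328 - 118)*(-12) = -476/(-446)*(-12) = -476*(-1/446)*(-12) = (238/223)*(-12) = -2856/223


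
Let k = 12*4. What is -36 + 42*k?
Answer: 1980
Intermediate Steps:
k = 48
-36 + 42*k = -36 + 42*48 = -36 + 2016 = 1980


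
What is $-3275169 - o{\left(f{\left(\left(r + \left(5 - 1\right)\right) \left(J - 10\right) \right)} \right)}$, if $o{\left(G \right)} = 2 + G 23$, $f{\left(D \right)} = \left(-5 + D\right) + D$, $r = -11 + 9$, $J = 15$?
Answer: $-3275516$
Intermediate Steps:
$r = -2$
$f{\left(D \right)} = -5 + 2 D$
$o{\left(G \right)} = 2 + 23 G$
$-3275169 - o{\left(f{\left(\left(r + \left(5 - 1\right)\right) \left(J - 10\right) \right)} \right)} = -3275169 - \left(2 + 23 \left(-5 + 2 \left(-2 + \left(5 - 1\right)\right) \left(15 - 10\right)\right)\right) = -3275169 - \left(2 + 23 \left(-5 + 2 \left(-2 + 4\right) 5\right)\right) = -3275169 - \left(2 + 23 \left(-5 + 2 \cdot 2 \cdot 5\right)\right) = -3275169 - \left(2 + 23 \left(-5 + 2 \cdot 10\right)\right) = -3275169 - \left(2 + 23 \left(-5 + 20\right)\right) = -3275169 - \left(2 + 23 \cdot 15\right) = -3275169 - \left(2 + 345\right) = -3275169 - 347 = -3275516$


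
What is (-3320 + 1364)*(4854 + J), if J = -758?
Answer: -8011776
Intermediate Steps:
(-3320 + 1364)*(4854 + J) = (-3320 + 1364)*(4854 - 758) = -1956*4096 = -8011776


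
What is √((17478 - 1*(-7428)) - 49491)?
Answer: I*√24585 ≈ 156.8*I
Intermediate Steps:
√((17478 - 1*(-7428)) - 49491) = √((17478 + 7428) - 49491) = √(24906 - 49491) = √(-24585) = I*√24585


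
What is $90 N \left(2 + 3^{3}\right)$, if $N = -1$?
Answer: $-2610$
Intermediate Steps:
$90 N \left(2 + 3^{3}\right) = 90 \left(- (2 + 3^{3})\right) = 90 \left(- (2 + 27)\right) = 90 \left(\left(-1\right) 29\right) = 90 \left(-29\right) = -2610$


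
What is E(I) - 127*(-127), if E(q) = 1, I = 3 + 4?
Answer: 16130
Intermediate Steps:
I = 7
E(I) - 127*(-127) = 1 - 127*(-127) = 1 + 16129 = 16130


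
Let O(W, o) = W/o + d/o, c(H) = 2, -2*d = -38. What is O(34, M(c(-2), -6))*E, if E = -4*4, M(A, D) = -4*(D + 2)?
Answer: -53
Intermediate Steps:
d = 19 (d = -1/2*(-38) = 19)
M(A, D) = -8 - 4*D (M(A, D) = -4*(2 + D) = -8 - 4*D)
O(W, o) = 19/o + W/o (O(W, o) = W/o + 19/o = 19/o + W/o)
E = -16
O(34, M(c(-2), -6))*E = ((19 + 34)/(-8 - 4*(-6)))*(-16) = (53/(-8 + 24))*(-16) = (53/16)*(-16) = -53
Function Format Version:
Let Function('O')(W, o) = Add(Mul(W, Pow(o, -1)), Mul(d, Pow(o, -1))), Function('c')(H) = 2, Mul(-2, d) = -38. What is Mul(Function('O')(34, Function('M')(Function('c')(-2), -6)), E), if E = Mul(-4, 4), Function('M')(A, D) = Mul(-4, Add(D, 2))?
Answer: -53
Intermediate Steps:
d = 19 (d = Mul(Rational(-1, 2), -38) = 19)
Function('M')(A, D) = Add(-8, Mul(-4, D)) (Function('M')(A, D) = Mul(-4, Add(2, D)) = Add(-8, Mul(-4, D)))
Function('O')(W, o) = Add(Mul(19, Pow(o, -1)), Mul(W, Pow(o, -1))) (Function('O')(W, o) = Add(Mul(W, Pow(o, -1)), Mul(19, Pow(o, -1))) = Add(Mul(19, Pow(o, -1)), Mul(W, Pow(o, -1))))
E = -16
Mul(Function('O')(34, Function('M')(Function('c')(-2), -6)), E) = Mul(Mul(Pow(Add(-8, Mul(-4, -6)), -1), Add(19, 34)), -16) = Mul(Mul(Pow(Add(-8, 24), -1), 53), -16) = Mul(Mul(Pow(16, -1), 53), -16) = Mul(Mul(Rational(1, 16), 53), -16) = Mul(Rational(53, 16), -16) = -53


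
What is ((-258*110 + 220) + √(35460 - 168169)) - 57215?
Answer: -85375 + I*√132709 ≈ -85375.0 + 364.29*I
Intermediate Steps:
((-258*110 + 220) + √(35460 - 168169)) - 57215 = ((-28380 + 220) + √(-132709)) - 57215 = (-28160 + I*√132709) - 57215 = -85375 + I*√132709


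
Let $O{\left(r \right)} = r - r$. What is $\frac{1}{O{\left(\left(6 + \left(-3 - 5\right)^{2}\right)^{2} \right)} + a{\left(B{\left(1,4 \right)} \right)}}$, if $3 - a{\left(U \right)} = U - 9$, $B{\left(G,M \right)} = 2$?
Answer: $\frac{1}{10} \approx 0.1$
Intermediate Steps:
$a{\left(U \right)} = 12 - U$ ($a{\left(U \right)} = 3 - \left(U - 9\right) = 3 - \left(-9 + U\right) = 12 - U$)
$O{\left(r \right)} = 0$
$\frac{1}{O{\left(\left(6 + \left(-3 - 5\right)^{2}\right)^{2} \right)} + a{\left(B{\left(1,4 \right)} \right)}} = \frac{1}{0 + \left(12 - 2\right)} = \frac{1}{0 + 10} = \frac{1}{10}$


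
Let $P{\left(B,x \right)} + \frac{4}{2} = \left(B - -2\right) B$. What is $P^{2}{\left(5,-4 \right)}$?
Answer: $1089$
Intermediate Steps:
$P{\left(B,x \right)} = -2 + B \left(2 + B\right)$ ($P{\left(B,x \right)} = -2 + \left(B - -2\right) B = -2 + \left(B + 2\right) B = -2 + \left(2 + B\right) B = -2 + B \left(2 + B\right)$)
$P^{2}{\left(5,-4 \right)} = \left(-2 + 5^{2} + 2 \cdot 5\right)^{2} = \left(-2 + 25 + 10\right)^{2} = 33^{2} = 1089$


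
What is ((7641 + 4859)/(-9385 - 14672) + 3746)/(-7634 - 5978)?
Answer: -45052511/163731942 ≈ -0.27516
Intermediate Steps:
((7641 + 4859)/(-9385 - 14672) + 3746)/(-7634 - 5978) = (12500/(-24057) + 3746)/(-13612) = (12500*(-1/24057) + 3746)*(-1/13612) = (-12500/24057 + 3746)*(-1/13612) = (90105022/24057)*(-1/13612) = -45052511/163731942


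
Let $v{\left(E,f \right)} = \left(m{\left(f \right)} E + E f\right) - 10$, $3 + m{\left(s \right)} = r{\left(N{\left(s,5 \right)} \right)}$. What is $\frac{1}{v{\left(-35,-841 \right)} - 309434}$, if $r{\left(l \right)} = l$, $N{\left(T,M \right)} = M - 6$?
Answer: $- \frac{1}{279869} \approx -3.5731 \cdot 10^{-6}$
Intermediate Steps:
$N{\left(T,M \right)} = -6 + M$ ($N{\left(T,M \right)} = M - 6 = -6 + M$)
$m{\left(s \right)} = -4$ ($m{\left(s \right)} = -3 + \left(-6 + 5\right) = -3 - 1 = -4$)
$v{\left(E,f \right)} = -10 - 4 E + E f$ ($v{\left(E,f \right)} = \left(- 4 E + E f\right) - 10 = -10 - 4 E + E f$)
$\frac{1}{v{\left(-35,-841 \right)} - 309434} = \frac{1}{\left(-10 - -140 - -29435\right) - 309434} = \frac{1}{\left(-10 + 140 + 29435\right) - 309434} = \frac{1}{29565 - 309434} = \frac{1}{-279869} = - \frac{1}{279869}$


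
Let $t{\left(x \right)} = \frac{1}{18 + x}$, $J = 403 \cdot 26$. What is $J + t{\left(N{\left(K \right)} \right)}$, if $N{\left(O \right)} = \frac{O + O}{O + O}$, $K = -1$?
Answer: $\frac{199083}{19} \approx 10478.0$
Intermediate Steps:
$J = 10478$
$N{\left(O \right)} = 1$ ($N{\left(O \right)} = \frac{2 O}{2 O} = 2 O \frac{1}{2 O} = 1$)
$J + t{\left(N{\left(K \right)} \right)} = 10478 + \frac{1}{18 + 1} = 10478 + \frac{1}{19} = \frac{199083}{19}$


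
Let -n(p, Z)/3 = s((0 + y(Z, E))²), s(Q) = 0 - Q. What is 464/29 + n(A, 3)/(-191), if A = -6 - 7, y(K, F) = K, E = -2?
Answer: 3029/191 ≈ 15.859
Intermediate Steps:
A = -13
s(Q) = -Q
n(p, Z) = 3*Z² (n(p, Z) = -(-3)*(0 + Z)² = -(-3)*Z² = 3*Z²)
464/29 + n(A, 3)/(-191) = 464/29 + (3*3²)/(-191) = 464*(1/29) + (3*9)*(-1/191) = 16 + 27*(-1/191) = 16 - 27/191 = 3029/191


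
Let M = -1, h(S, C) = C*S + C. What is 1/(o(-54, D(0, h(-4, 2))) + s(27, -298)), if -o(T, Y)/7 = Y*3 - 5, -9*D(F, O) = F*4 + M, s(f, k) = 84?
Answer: 3/350 ≈ 0.0085714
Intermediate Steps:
h(S, C) = C + C*S
D(F, O) = ⅑ - 4*F/9 (D(F, O) = -(F*4 - 1)/9 = -(4*F - 1)/9 = -(-1 + 4*F)/9 = ⅑ - 4*F/9)
o(T, Y) = 35 - 21*Y (o(T, Y) = -7*(Y*3 - 5) = -7*(3*Y - 5) = -7*(-5 + 3*Y) = 35 - 21*Y)
1/(o(-54, D(0, h(-4, 2))) + s(27, -298)) = 1/((35 - 21*(⅑ - 4/9*0)) + 84) = 1/((35 - 21*(⅑ + 0)) + 84) = 1/((35 - 21*⅑) + 84) = 1/((35 - 7/3) + 84) = 1/(98/3 + 84) = 1/(350/3) = 3/350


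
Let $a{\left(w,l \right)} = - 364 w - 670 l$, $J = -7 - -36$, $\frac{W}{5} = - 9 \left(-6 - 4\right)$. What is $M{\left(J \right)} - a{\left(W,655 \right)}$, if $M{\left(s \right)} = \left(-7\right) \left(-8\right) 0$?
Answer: $602650$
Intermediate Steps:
$W = 450$ ($W = 5 \left(- 9 \left(-6 - 4\right)\right) = 5 \left(\left(-9\right) \left(-10\right)\right) = 5 \cdot 90 = 450$)
$J = 29$ ($J = -7 + 36 = 29$)
$a{\left(w,l \right)} = - 670 l - 364 w$
$M{\left(s \right)} = 0$ ($M{\left(s \right)} = 56 \cdot 0 = 0$)
$M{\left(J \right)} - a{\left(W,655 \right)} = 0 - \left(\left(-670\right) 655 - 163800\right) = 0 - \left(-438850 - 163800\right) = 0 - -602650 = 0 + 602650 = 602650$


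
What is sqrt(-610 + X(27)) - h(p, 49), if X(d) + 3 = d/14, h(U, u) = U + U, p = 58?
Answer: -116 + I*sqrt(119770)/14 ≈ -116.0 + 24.72*I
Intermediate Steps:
h(U, u) = 2*U
X(d) = -3 + d/14
sqrt(-610 + X(27)) - h(p, 49) = sqrt(-610 + (-3 + (1/14)*27)) - 2*58 = sqrt(-610 + (-3 + 27/14)) - 1*116 = sqrt(-610 - 15/14) - 116 = sqrt(-8555/14) - 116 = I*sqrt(119770)/14 - 116 = -116 + I*sqrt(119770)/14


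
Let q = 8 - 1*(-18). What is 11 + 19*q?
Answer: 505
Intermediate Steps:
q = 26 (q = 8 + 18 = 26)
11 + 19*q = 11 + 19*26 = 11 + 494 = 505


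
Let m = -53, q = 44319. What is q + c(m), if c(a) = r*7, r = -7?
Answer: 44270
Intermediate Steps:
c(a) = -49 (c(a) = -7*7 = -49)
q + c(m) = 44319 - 49 = 44270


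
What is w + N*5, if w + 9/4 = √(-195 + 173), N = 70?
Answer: 1391/4 + I*√22 ≈ 347.75 + 4.6904*I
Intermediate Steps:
w = -9/4 + I*√22 (w = -9/4 + √(-195 + 173) = -9/4 + √(-22) = -9/4 + I*√22 ≈ -2.25 + 4.6904*I)
w + N*5 = (-9/4 + I*√22) + 70*5 = (-9/4 + I*√22) + 350 = 1391/4 + I*√22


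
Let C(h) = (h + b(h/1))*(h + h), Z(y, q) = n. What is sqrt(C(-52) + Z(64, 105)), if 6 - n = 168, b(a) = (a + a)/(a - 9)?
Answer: 7*sqrt(384910)/61 ≈ 71.195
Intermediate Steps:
b(a) = 2*a/(-9 + a) (b(a) = (2*a)/(-9 + a) = 2*a/(-9 + a))
n = -162 (n = 6 - 1*168 = 6 - 168 = -162)
Z(y, q) = -162
C(h) = 2*h*(h + 2*h/(-9 + h)) (C(h) = (h + 2*(h/1)/(-9 + h/1))*(h + h) = (h + 2*(h*1)/(-9 + h*1))*(2*h) = (h + 2*h/(-9 + h))*(2*h) = 2*h*(h + 2*h/(-9 + h)))
sqrt(C(-52) + Z(64, 105)) = sqrt(2*(-52)**2*(-7 - 52)/(-9 - 52) - 162) = sqrt(2*2704*(-59)/(-61) - 162) = sqrt(2*2704*(-1/61)*(-59) - 162) = sqrt(319072/61 - 162) = sqrt(309190/61) = 7*sqrt(384910)/61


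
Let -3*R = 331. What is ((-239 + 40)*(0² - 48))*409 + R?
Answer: 11719973/3 ≈ 3.9067e+6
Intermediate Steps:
R = -331/3 (R = -⅓*331 = -331/3 ≈ -110.33)
((-239 + 40)*(0² - 48))*409 + R = ((-239 + 40)*(0² - 48))*409 - 331/3 = -199*(0 - 48)*409 - 331/3 = -199*(-48)*409 - 331/3 = 9552*409 - 331/3 = 3906768 - 331/3 = 11719973/3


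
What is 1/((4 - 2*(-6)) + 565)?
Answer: 1/581 ≈ 0.0017212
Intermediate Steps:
1/((4 - 2*(-6)) + 565) = 1/((4 + 12) + 565) = 1/(16 + 565) = 1/581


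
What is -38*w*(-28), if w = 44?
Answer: 46816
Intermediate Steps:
-38*w*(-28) = -38*44*(-28) = -1672*(-28) = 46816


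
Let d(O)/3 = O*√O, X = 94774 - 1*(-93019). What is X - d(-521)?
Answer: 187793 + 1563*I*√521 ≈ 1.8779e+5 + 35676.0*I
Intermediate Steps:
X = 187793 (X = 94774 + 93019 = 187793)
d(O) = 3*O^(3/2) (d(O) = 3*(O*√O) = 3*O^(3/2))
X - d(-521) = 187793 - 3*(-521)^(3/2) = 187793 - 3*(-521*I*√521) = 187793 - (-1563)*I*√521 = 187793 + 1563*I*√521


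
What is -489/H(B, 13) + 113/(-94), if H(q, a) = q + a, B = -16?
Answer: 15209/94 ≈ 161.80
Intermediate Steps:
H(q, a) = a + q
-489/H(B, 13) + 113/(-94) = -489/(13 - 16) + 113/(-94) = -489/(-3) + 113*(-1/94) = -489*(-1/3) - 113/94 = 163 - 113/94 = 15209/94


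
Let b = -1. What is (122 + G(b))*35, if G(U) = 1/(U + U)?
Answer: 8505/2 ≈ 4252.5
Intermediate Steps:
G(U) = 1/(2*U)
(122 + G(b))*35 = (122 + (½)/(-1))*35 = (122 + (½)*(-1))*35 = (122 - ½)*35 = (243/2)*35 = 8505/2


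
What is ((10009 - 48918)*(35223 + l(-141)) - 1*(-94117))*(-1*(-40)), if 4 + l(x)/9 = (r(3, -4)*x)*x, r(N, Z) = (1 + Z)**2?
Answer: -2561061320600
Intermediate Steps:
l(x) = -36 + 81*x**2 (l(x) = -36 + 9*(((1 - 4)**2*x)*x) = -36 + 9*(((-3)**2*x)*x) = -36 + 9*((9*x)*x) = -36 + 9*(9*x**2) = -36 + 81*x**2)
((10009 - 48918)*(35223 + l(-141)) - 1*(-94117))*(-1*(-40)) = ((10009 - 48918)*(35223 + (-36 + 81*(-141)**2)) - 1*(-94117))*(-1*(-40)) = (-38909*(35223 + (-36 + 81*19881)) + 94117)*40 = (-38909*(35223 + (-36 + 1610361)) + 94117)*40 = (-38909*(35223 + 1610325) + 94117)*40 = (-38909*1645548 + 94117)*40 = (-64026627132 + 94117)*40 = -64026533015*40 = -2561061320600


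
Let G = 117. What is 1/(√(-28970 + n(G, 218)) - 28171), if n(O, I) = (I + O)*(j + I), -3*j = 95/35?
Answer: -591591/16664791166 - √19296795/16664791166 ≈ -3.5763e-5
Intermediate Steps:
j = -19/21 (j = -95/(3*35) = -⅓*19/7 = -19/21 ≈ -0.90476)
n(O, I) = (-19/21 + I)*(I + O) (n(O, I) = (I + O)*(-19/21 + I) = (-19/21 + I)*(I + O))
1/(√(-28970 + n(G, 218)) - 28171) = 1/(√(-28970 + (218² - 19/21*218 - 19/21*117 + 218*117)) - 28171) = 1/(√(-28970 + (47524 - 4142/21 - 741/7 + 25506)) - 28171) = 1/(√(-28970 + 1527265/21) - 28171) = 1/(√(918895/21) - 28171) = 1/(√19296795/21 - 28171) = 1/(-28171 + √19296795/21)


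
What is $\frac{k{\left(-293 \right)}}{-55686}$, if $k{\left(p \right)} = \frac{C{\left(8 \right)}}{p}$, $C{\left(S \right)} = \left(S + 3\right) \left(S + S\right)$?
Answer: $\frac{88}{8157999} \approx 1.0787 \cdot 10^{-5}$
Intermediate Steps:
$C{\left(S \right)} = 2 S \left(3 + S\right)$ ($C{\left(S \right)} = \left(3 + S\right) 2 S = 2 S \left(3 + S\right)$)
$k{\left(p \right)} = \frac{176}{p}$ ($k{\left(p \right)} = \frac{2 \cdot 8 \left(3 + 8\right)}{p} = \frac{2 \cdot 8 \cdot 11}{p} = \frac{176}{p}$)
$\frac{k{\left(-293 \right)}}{-55686} = \frac{176 \frac{1}{-293}}{-55686} = 176 \left(- \frac{1}{293}\right) \left(- \frac{1}{55686}\right) = \left(- \frac{176}{293}\right) \left(- \frac{1}{55686}\right) = \frac{88}{8157999}$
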